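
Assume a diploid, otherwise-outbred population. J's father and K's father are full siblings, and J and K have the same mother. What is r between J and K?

0.375

With two independent routes of shared ancestry, r is the sum of the two contributions.
J and K are related in two ways: first cousins through their fathers (r = 1/8) and half-sibs through their shared mother (r = 1/4).
r = 1/8 + 1/4 = 3/8 = 0.375.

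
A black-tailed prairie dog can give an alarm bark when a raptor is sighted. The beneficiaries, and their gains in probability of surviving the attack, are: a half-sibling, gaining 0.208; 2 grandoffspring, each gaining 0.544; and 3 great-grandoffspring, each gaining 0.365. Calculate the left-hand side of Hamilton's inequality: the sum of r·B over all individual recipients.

0.460875

r to a half-sibling = 1/4 (half-sibs share one parent — one path of length 2: r = (1/2)^2 = 1/4).
r to a grandoffspring = 0.25 (two parent–offspring links: r = (1/2)^2 = 1/4).
r to a great-grandoffspring = 0.125 (three parent–offspring links: r = (1/2)^3 = 1/8).
Summing one r·B term per recipient: 1·0.25·0.208 + 2·0.25·0.544 + 3·0.125·0.365 = 0.460875.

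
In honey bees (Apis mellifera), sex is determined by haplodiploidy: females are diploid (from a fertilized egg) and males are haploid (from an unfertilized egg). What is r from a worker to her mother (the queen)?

0.5

One meiotic link between diploid queen and diploid daughter: r = 1/2.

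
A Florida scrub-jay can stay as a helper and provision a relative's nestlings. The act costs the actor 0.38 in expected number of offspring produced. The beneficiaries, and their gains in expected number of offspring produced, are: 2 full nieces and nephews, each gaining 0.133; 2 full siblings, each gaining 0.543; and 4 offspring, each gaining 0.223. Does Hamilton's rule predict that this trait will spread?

Hamilton's rule: the trait is favored when the sum of r·B over every recipient exceeds the actor's cost C.
r to a full niece or nephew = 0.25 (full aunt/uncle↔niece/nephew: two paths of length 3 through the shared grandparent pair: r = 2·(1/2)^3 = 1/4).
r to a full sibling = 1/2 (full sibs share both parents — two paths of length 2: r = 2·(1/2)^2 = 1/2).
r to an offspring = 1/2 (one parent–offspring link: r = (1/2)^1 = 1/2).
Summing one r·B term per recipient: 2·0.25·0.133 + 2·0.5·0.543 + 4·0.5·0.223 = 1.0555.
1.0555 > 0.38: the indirect benefit exceeds the cost.

Yes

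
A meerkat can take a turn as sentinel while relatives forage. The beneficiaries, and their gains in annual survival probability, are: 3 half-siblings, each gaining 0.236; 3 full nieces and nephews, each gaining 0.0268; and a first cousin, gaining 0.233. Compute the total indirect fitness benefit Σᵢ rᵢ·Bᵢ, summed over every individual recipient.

r to a half-sibling = 1/4 (half-sibs share one parent — one path of length 2: r = (1/2)^2 = 1/4).
r to a full niece or nephew = 1/4 (full aunt/uncle↔niece/nephew: two paths of length 3 through the shared grandparent pair: r = 2·(1/2)^3 = 1/4).
r to a first cousin = 0.125 (first cousins share one grandparent pair — two paths of length 4: r = 2·(1/2)^4 = 1/8).
Summing one r·B term per recipient: 3·0.25·0.236 + 3·0.25·0.0268 + 1·0.125·0.233 = 0.226225.

0.226225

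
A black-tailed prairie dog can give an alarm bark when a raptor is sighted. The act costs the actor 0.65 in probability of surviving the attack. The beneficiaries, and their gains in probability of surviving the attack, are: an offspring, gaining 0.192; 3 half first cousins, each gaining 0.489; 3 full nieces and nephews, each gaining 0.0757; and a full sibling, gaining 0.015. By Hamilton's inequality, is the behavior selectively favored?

No

Hamilton's rule: the trait is favored when the sum of r·B over every recipient exceeds the actor's cost C.
r to an offspring = 0.5 (one parent–offspring link: r = (1/2)^1 = 1/2).
r to a half first cousin = 0.0625 (half first cousins share one grandparent — one path of length 4: r = (1/2)^4 = 1/16).
r to a full niece or nephew = 0.25 (full aunt/uncle↔niece/nephew: two paths of length 3 through the shared grandparent pair: r = 2·(1/2)^3 = 1/4).
r to a full sibling = 0.5 (full sibs share both parents — two paths of length 2: r = 2·(1/2)^2 = 1/2).
Summing one r·B term per recipient: 1·0.5·0.192 + 3·0.0625·0.489 + 3·0.25·0.0757 + 1·0.5·0.015 = 0.2519625.
0.2519625 < 0.65: the indirect benefit is less than the cost.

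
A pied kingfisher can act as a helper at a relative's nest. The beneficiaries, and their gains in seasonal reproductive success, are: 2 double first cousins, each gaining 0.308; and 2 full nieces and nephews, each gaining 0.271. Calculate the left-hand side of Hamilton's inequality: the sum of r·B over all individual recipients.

r to a double first cousin = 1/4 (double first cousins share both grandparent pairs — four paths of length 4: r = 4·(1/2)^4 = 1/4).
r to a full niece or nephew = 1/4 (full aunt/uncle↔niece/nephew: two paths of length 3 through the shared grandparent pair: r = 2·(1/2)^3 = 1/4).
Summing one r·B term per recipient: 2·0.25·0.308 + 2·0.25·0.271 = 0.2895.

0.2895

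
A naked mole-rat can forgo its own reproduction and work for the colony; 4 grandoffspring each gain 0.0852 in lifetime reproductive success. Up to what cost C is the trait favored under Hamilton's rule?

r to a grandoffspring = 1/4 (two parent–offspring links: r = (1/2)^2 = 1/4).
Hamilton's rule: n·r·B > C, so the trait is favored while C < n·r·B = 4·0.25·0.0852 = 0.0852.

0.0852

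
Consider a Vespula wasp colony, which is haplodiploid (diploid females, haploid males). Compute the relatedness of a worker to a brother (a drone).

0.25

Her haploid brother carries none of their father's genes and a random half of their mother's genome; that half matches the maternal half of her own genome with probability 1/2: r = 1/2 · 1/2 = 1/4.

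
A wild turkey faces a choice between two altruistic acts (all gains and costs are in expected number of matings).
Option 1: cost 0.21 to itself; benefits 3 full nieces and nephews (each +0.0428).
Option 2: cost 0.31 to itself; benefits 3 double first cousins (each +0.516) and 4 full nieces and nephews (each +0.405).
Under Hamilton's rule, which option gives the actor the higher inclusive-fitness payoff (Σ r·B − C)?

Option 2

Option 1: r to a full niece or nephew = 0.25.
Option 1: Σ r·B − C = (3·0.25·0.0428) − 0.21 = -0.1779.
Option 2: r to a double first cousin = 0.25.
Option 2: r to a full niece or nephew = 0.25.
Option 2: Σ r·B − C = (3·0.25·0.516 + 4·0.25·0.405) − 0.31 = 0.482.
Option 2 has the higher net inclusive-fitness payoff.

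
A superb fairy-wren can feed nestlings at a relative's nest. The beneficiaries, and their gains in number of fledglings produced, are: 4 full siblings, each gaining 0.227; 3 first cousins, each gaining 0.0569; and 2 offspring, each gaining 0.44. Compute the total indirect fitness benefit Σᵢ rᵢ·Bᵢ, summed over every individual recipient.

0.9153375

r to a full sibling = 0.5 (full sibs share both parents — two paths of length 2: r = 2·(1/2)^2 = 1/2).
r to a first cousin = 0.125 (first cousins share one grandparent pair — two paths of length 4: r = 2·(1/2)^4 = 1/8).
r to an offspring = 0.5 (one parent–offspring link: r = (1/2)^1 = 1/2).
Summing one r·B term per recipient: 4·0.5·0.227 + 3·0.125·0.0569 + 2·0.5·0.44 = 0.9153375.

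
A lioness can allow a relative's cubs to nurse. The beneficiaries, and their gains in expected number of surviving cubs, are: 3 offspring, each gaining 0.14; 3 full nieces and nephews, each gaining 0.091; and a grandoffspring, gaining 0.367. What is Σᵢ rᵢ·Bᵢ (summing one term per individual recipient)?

0.37

r to an offspring = 0.5 (one parent–offspring link: r = (1/2)^1 = 1/2).
r to a full niece or nephew = 1/4 (full aunt/uncle↔niece/nephew: two paths of length 3 through the shared grandparent pair: r = 2·(1/2)^3 = 1/4).
r to a grandoffspring = 0.25 (two parent–offspring links: r = (1/2)^2 = 1/4).
Summing one r·B term per recipient: 3·0.5·0.14 + 3·0.25·0.091 + 1·0.25·0.367 = 0.37.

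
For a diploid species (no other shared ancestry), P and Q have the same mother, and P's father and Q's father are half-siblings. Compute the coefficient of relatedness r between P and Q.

Relatedness sums over independent paths through distinct common ancestors.
P and Q are related in two ways: half-sibs through their shared mother (r = 1/4) and half first cousins through their fathers (r = 1/16).
r = 1/4 + 1/16 = 0.3125.

0.3125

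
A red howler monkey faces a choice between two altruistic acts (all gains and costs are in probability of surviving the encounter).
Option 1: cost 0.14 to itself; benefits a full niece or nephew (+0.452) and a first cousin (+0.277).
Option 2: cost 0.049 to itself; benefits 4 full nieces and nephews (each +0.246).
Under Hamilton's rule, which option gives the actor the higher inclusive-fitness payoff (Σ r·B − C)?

Option 1: r to a full niece or nephew = 0.25.
Option 1: r to a first cousin = 0.125.
Option 1: Σ r·B − C = (1·0.25·0.452 + 1·0.125·0.277) − 0.14 = 0.007625.
Option 2: r to a full niece or nephew = 0.25.
Option 2: Σ r·B − C = (4·0.25·0.246) − 0.049 = 0.197.
Option 2 has the higher net inclusive-fitness payoff.

Option 2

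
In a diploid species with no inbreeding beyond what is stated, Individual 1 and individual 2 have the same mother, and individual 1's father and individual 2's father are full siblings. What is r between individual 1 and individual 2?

0.375

Wright's path rule: contributions from independent ancestry routes add.
Individual 1 and individual 2 are related in two ways: half-sibs through their shared mother (r = 1/4) and first cousins through their fathers (r = 1/8).
r = 1/4 + 1/8 = 3/8 = 0.375.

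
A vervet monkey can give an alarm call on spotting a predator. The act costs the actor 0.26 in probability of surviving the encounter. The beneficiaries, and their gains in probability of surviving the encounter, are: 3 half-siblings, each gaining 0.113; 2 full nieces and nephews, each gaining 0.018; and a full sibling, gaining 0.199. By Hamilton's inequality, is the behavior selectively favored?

No

Hamilton's rule: the trait is favored when the sum of r·B over every recipient exceeds the actor's cost C.
r to a half-sibling = 1/4 (half-sibs share one parent — one path of length 2: r = (1/2)^2 = 1/4).
r to a full niece or nephew = 0.25 (full aunt/uncle↔niece/nephew: two paths of length 3 through the shared grandparent pair: r = 2·(1/2)^3 = 1/4).
r to a full sibling = 0.5 (full sibs share both parents — two paths of length 2: r = 2·(1/2)^2 = 1/2).
Summing one r·B term per recipient: 3·0.25·0.113 + 2·0.25·0.018 + 1·0.5·0.199 = 0.19325.
0.19325 < 0.26: the indirect benefit is less than the cost.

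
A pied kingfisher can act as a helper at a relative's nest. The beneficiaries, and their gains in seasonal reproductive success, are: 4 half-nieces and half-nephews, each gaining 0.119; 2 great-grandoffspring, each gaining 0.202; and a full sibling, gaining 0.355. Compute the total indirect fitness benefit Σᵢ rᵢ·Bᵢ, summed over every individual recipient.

r to a half-niece or half-nephew = 0.125 (half-aunt/uncle↔niece/nephew: one path of length 3: r = (1/2)^3 = 1/8).
r to a great-grandoffspring = 0.125 (three parent–offspring links: r = (1/2)^3 = 1/8).
r to a full sibling = 0.5 (full sibs share both parents — two paths of length 2: r = 2·(1/2)^2 = 1/2).
Summing one r·B term per recipient: 4·0.125·0.119 + 2·0.125·0.202 + 1·0.5·0.355 = 0.2875.

0.2875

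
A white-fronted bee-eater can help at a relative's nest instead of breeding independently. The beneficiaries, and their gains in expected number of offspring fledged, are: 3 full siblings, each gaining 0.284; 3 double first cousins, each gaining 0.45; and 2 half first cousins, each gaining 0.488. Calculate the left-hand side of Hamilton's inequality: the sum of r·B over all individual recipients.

r to a full sibling = 0.5 (full sibs share both parents — two paths of length 2: r = 2·(1/2)^2 = 1/2).
r to a double first cousin = 1/4 (double first cousins share both grandparent pairs — four paths of length 4: r = 4·(1/2)^4 = 1/4).
r to a half first cousin = 1/16 (half first cousins share one grandparent — one path of length 4: r = (1/2)^4 = 1/16).
Summing one r·B term per recipient: 3·0.5·0.284 + 3·0.25·0.45 + 2·0.0625·0.488 = 0.8245.

0.8245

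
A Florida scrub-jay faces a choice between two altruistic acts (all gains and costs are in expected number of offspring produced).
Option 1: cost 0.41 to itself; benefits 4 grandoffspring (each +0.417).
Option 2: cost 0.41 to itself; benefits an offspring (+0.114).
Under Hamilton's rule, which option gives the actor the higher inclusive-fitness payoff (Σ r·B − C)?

Option 1

Option 1: r to a grandoffspring = 0.25.
Option 1: Σ r·B − C = (4·0.25·0.417) − 0.41 = 0.007.
Option 2: r to an offspring = 0.5.
Option 2: Σ r·B − C = (1·0.5·0.114) − 0.41 = -0.353.
Option 1 has the higher net inclusive-fitness payoff.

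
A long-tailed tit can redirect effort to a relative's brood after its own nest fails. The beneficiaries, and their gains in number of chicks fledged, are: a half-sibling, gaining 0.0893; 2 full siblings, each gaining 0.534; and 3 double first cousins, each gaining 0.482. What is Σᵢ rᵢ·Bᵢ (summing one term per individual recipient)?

r to a half-sibling = 1/4 (half-sibs share one parent — one path of length 2: r = (1/2)^2 = 1/4).
r to a full sibling = 0.5 (full sibs share both parents — two paths of length 2: r = 2·(1/2)^2 = 1/2).
r to a double first cousin = 1/4 (double first cousins share both grandparent pairs — four paths of length 4: r = 4·(1/2)^4 = 1/4).
Summing one r·B term per recipient: 1·0.25·0.0893 + 2·0.5·0.534 + 3·0.25·0.482 = 0.917825.

0.917825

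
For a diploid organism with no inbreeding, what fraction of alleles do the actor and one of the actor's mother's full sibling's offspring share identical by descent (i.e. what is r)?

0.125

Each parent–offspring link contributes a factor of 1/2, and independent paths through distinct common ancestors add.
First cousins share one grandparent pair — two paths of length 4: r = 2·(1/2)^4 = 1/8.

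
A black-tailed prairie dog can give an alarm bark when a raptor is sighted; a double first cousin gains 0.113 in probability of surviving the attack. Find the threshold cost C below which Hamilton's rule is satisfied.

0.02825

r to a double first cousin = 0.25 (double first cousins share both grandparent pairs — four paths of length 4: r = 4·(1/2)^4 = 1/4).
Hamilton's rule: n·r·B > C, so the trait is favored while C < n·r·B = 1·0.25·0.113 = 0.02825.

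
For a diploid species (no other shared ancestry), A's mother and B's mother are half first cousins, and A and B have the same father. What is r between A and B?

Relatedness sums over independent paths through distinct common ancestors.
A and B are related in two ways: half second cousins through their mothers (r = 1/64) and half-sibs through their shared father (r = 1/4).
r = 1/64 + 1/4 = 17/64 = 0.265625.

0.265625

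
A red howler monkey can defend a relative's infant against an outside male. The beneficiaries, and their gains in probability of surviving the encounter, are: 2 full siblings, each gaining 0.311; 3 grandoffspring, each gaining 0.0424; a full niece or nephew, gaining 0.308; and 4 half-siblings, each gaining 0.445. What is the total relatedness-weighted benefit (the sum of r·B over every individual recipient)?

0.8648

r to a full sibling = 1/2 (full sibs share both parents — two paths of length 2: r = 2·(1/2)^2 = 1/2).
r to a grandoffspring = 1/4 (two parent–offspring links: r = (1/2)^2 = 1/4).
r to a full niece or nephew = 0.25 (full aunt/uncle↔niece/nephew: two paths of length 3 through the shared grandparent pair: r = 2·(1/2)^3 = 1/4).
r to a half-sibling = 1/4 (half-sibs share one parent — one path of length 2: r = (1/2)^2 = 1/4).
Summing one r·B term per recipient: 2·0.5·0.311 + 3·0.25·0.0424 + 1·0.25·0.308 + 4·0.25·0.445 = 0.8648.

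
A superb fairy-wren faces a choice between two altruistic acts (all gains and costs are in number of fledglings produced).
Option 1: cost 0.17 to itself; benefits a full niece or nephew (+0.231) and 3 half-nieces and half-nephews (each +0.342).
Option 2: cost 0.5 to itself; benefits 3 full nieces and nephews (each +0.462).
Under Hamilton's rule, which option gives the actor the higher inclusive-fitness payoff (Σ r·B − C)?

Option 1: r to a full niece or nephew = 0.25.
Option 1: r to a half-niece or half-nephew = 0.125.
Option 1: Σ r·B − C = (1·0.25·0.231 + 3·0.125·0.342) − 0.17 = 0.016.
Option 2: r to a full niece or nephew = 0.25.
Option 2: Σ r·B − C = (3·0.25·0.462) − 0.5 = -0.1535.
Option 1 has the higher net inclusive-fitness payoff.

Option 1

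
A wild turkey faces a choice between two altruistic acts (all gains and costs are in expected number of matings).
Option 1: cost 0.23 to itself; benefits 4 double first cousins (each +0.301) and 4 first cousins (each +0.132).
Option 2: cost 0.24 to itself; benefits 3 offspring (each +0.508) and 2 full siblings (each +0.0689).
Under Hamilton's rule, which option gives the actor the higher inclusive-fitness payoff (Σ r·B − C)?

Option 1: r to a double first cousin = 0.25.
Option 1: r to a first cousin = 0.125.
Option 1: Σ r·B − C = (4·0.25·0.301 + 4·0.125·0.132) − 0.23 = 0.137.
Option 2: r to an offspring = 0.5.
Option 2: r to a full sibling = 0.5.
Option 2: Σ r·B − C = (3·0.5·0.508 + 2·0.5·0.0689) − 0.24 = 0.5909.
Option 2 has the higher net inclusive-fitness payoff.

Option 2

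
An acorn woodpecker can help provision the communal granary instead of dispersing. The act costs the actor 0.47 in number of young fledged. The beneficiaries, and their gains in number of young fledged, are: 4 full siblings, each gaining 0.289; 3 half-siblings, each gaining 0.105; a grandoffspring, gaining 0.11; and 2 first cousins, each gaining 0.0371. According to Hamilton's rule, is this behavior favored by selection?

Yes

Hamilton's rule: the trait is favored when the sum of r·B over every recipient exceeds the actor's cost C.
r to a full sibling = 1/2 (full sibs share both parents — two paths of length 2: r = 2·(1/2)^2 = 1/2).
r to a half-sibling = 0.25 (half-sibs share one parent — one path of length 2: r = (1/2)^2 = 1/4).
r to a grandoffspring = 0.25 (two parent–offspring links: r = (1/2)^2 = 1/4).
r to a first cousin = 1/8 (first cousins share one grandparent pair — two paths of length 4: r = 2·(1/2)^4 = 1/8).
Summing one r·B term per recipient: 4·0.5·0.289 + 3·0.25·0.105 + 1·0.25·0.11 + 2·0.125·0.0371 = 0.693525.
0.693525 > 0.47: the indirect benefit exceeds the cost.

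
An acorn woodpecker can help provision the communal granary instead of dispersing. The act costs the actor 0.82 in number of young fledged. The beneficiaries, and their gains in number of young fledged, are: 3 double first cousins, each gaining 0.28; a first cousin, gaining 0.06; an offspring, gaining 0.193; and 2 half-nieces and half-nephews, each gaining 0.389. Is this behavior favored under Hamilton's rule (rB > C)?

No

Hamilton's rule: the trait is favored when the sum of r·B over every recipient exceeds the actor's cost C.
r to a double first cousin = 0.25 (double first cousins share both grandparent pairs — four paths of length 4: r = 4·(1/2)^4 = 1/4).
r to a first cousin = 1/8 (first cousins share one grandparent pair — two paths of length 4: r = 2·(1/2)^4 = 1/8).
r to an offspring = 0.5 (one parent–offspring link: r = (1/2)^1 = 1/2).
r to a half-niece or half-nephew = 0.125 (half-aunt/uncle↔niece/nephew: one path of length 3: r = (1/2)^3 = 1/8).
Summing one r·B term per recipient: 3·0.25·0.28 + 1·0.125·0.06 + 1·0.5·0.193 + 2·0.125·0.389 = 0.41125.
0.41125 < 0.82: the indirect benefit is less than the cost.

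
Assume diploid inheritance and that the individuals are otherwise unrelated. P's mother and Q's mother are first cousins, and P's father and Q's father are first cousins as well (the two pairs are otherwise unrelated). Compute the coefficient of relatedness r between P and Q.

Relatedness sums over independent paths through distinct common ancestors.
P and Q are related in two ways: second cousins through their mothers (r = 1/32) and second cousins through their fathers (r = 1/32).
r = 1/32 + 1/32 = 0.0625.

0.0625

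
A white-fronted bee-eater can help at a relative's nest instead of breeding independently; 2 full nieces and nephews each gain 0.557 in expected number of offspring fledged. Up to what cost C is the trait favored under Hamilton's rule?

r to a full niece or nephew = 1/4 (full aunt/uncle↔niece/nephew: two paths of length 3 through the shared grandparent pair: r = 2·(1/2)^3 = 1/4).
Hamilton's rule: n·r·B > C, so the trait is favored while C < n·r·B = 2·0.25·0.557 = 0.2785.

0.2785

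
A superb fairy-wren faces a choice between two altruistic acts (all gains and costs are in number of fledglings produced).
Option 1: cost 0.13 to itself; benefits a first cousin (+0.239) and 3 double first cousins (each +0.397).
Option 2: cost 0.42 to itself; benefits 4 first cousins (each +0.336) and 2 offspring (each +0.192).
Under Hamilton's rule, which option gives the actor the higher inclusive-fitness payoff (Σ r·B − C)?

Option 1: r to a first cousin = 0.125.
Option 1: r to a double first cousin = 0.25.
Option 1: Σ r·B − C = (1·0.125·0.239 + 3·0.25·0.397) − 0.13 = 0.197625.
Option 2: r to a first cousin = 0.125.
Option 2: r to an offspring = 0.5.
Option 2: Σ r·B − C = (4·0.125·0.336 + 2·0.5·0.192) − 0.42 = -0.06.
Option 1 has the higher net inclusive-fitness payoff.

Option 1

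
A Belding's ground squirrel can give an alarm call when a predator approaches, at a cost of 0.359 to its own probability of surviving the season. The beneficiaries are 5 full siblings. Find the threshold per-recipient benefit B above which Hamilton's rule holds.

0.1436

r to a full sibling = 1/2 (full sibs share both parents — two paths of length 2: r = 2·(1/2)^2 = 1/2).
Hamilton's rule with n recipients of equal r: n·r·B > C, so B > C/(n·r) = 0.359/(5·0.5) = 0.1436.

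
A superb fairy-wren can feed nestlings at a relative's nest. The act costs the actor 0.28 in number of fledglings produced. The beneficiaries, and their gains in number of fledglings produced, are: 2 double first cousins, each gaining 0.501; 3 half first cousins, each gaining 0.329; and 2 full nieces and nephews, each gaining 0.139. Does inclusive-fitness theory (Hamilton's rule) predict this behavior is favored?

Hamilton's rule: the trait is favored when the sum of r·B over every recipient exceeds the actor's cost C.
r to a double first cousin = 1/4 (double first cousins share both grandparent pairs — four paths of length 4: r = 4·(1/2)^4 = 1/4).
r to a half first cousin = 0.0625 (half first cousins share one grandparent — one path of length 4: r = (1/2)^4 = 1/16).
r to a full niece or nephew = 0.25 (full aunt/uncle↔niece/nephew: two paths of length 3 through the shared grandparent pair: r = 2·(1/2)^3 = 1/4).
Summing one r·B term per recipient: 2·0.25·0.501 + 3·0.0625·0.329 + 2·0.25·0.139 = 0.3816875.
0.3816875 > 0.28: the indirect benefit exceeds the cost.

Yes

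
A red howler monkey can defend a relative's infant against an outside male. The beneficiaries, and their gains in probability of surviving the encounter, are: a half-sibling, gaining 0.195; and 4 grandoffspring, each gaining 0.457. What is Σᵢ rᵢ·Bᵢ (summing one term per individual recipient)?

0.50575

r to a half-sibling = 1/4 (half-sibs share one parent — one path of length 2: r = (1/2)^2 = 1/4).
r to a grandoffspring = 0.25 (two parent–offspring links: r = (1/2)^2 = 1/4).
Summing one r·B term per recipient: 1·0.25·0.195 + 4·0.25·0.457 = 0.50575.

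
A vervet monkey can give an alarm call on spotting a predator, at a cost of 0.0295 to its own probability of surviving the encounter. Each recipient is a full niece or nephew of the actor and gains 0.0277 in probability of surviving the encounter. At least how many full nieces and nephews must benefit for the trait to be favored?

r to a full niece or nephew = 0.25 (full aunt/uncle↔niece/nephew: two paths of length 3 through the shared grandparent pair: r = 2·(1/2)^3 = 1/4).
Hamilton's rule: n·r·B > C  ⇒  n > C/(r·B) = 0.0295/(0.25·0.0277) = 4.26.
The smallest integer exceeding 4.26 is 5.

5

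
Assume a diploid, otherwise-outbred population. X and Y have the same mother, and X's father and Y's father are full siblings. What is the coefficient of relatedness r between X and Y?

Independent pedigree routes through distinct common ancestors add.
X and Y are related in two ways: half-sibs through their shared mother (r = 1/4) and first cousins through their fathers (r = 1/8).
r = 1/4 + 1/8 = 3/8 = 0.375.

0.375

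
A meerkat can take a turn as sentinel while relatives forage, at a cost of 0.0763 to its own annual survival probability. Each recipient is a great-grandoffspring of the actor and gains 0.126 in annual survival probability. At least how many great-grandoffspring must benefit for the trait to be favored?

5

r to a great-grandoffspring = 0.125 (three parent–offspring links: r = (1/2)^3 = 1/8).
Hamilton's rule: n·r·B > C  ⇒  n > C/(r·B) = 0.0763/(0.125·0.126) = 4.844.
The smallest integer exceeding 4.844 is 5.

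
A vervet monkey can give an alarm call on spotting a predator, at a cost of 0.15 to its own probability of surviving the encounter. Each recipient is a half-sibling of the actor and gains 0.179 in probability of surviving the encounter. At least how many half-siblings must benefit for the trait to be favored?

r to a half-sibling = 0.25 (half-sibs share one parent — one path of length 2: r = (1/2)^2 = 1/4).
Hamilton's rule: n·r·B > C  ⇒  n > C/(r·B) = 0.15/(0.25·0.179) = 3.352.
The smallest integer exceeding 3.352 is 4.

4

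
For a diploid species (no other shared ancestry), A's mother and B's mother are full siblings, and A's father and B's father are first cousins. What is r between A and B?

Wright's path rule: contributions from independent ancestry routes add.
A and B are related in two ways: first cousins through their mothers (r = 1/8) and second cousins through their fathers (r = 1/32).
r = 1/8 + 1/32 = 5/32 = 0.15625.

0.15625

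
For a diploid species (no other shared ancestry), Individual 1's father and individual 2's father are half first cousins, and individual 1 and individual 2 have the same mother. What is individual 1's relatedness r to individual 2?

0.265625

With two independent routes of shared ancestry, r is the sum of the two contributions.
Individual 1 and individual 2 are related in two ways: half second cousins through their fathers (r = 1/64) and half-sibs through their shared mother (r = 1/4).
r = 1/64 + 1/4 = 0.265625.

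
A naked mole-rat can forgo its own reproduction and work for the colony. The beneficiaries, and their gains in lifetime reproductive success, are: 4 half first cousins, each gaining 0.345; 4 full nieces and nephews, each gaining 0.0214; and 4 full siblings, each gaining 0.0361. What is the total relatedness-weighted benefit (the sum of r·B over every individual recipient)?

r to a half first cousin = 0.0625 (half first cousins share one grandparent — one path of length 4: r = (1/2)^4 = 1/16).
r to a full niece or nephew = 0.25 (full aunt/uncle↔niece/nephew: two paths of length 3 through the shared grandparent pair: r = 2·(1/2)^3 = 1/4).
r to a full sibling = 1/2 (full sibs share both parents — two paths of length 2: r = 2·(1/2)^2 = 1/2).
Summing one r·B term per recipient: 4·0.0625·0.345 + 4·0.25·0.0214 + 4·0.5·0.0361 = 0.17985.

0.17985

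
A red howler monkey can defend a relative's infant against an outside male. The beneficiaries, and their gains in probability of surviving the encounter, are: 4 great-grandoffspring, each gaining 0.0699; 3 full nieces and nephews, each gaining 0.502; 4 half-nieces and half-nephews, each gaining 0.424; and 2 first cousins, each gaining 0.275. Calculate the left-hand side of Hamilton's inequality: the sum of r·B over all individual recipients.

r to a great-grandoffspring = 0.125 (three parent–offspring links: r = (1/2)^3 = 1/8).
r to a full niece or nephew = 0.25 (full aunt/uncle↔niece/nephew: two paths of length 3 through the shared grandparent pair: r = 2·(1/2)^3 = 1/4).
r to a half-niece or half-nephew = 0.125 (half-aunt/uncle↔niece/nephew: one path of length 3: r = (1/2)^3 = 1/8).
r to a first cousin = 0.125 (first cousins share one grandparent pair — two paths of length 4: r = 2·(1/2)^4 = 1/8).
Summing one r·B term per recipient: 4·0.125·0.0699 + 3·0.25·0.502 + 4·0.125·0.424 + 2·0.125·0.275 = 0.6922.

0.6922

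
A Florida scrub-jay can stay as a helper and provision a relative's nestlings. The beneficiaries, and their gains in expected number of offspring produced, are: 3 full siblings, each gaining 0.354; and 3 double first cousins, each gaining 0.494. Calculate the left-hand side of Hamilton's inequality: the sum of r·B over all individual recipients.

0.9015

r to a full sibling = 0.5 (full sibs share both parents — two paths of length 2: r = 2·(1/2)^2 = 1/2).
r to a double first cousin = 0.25 (double first cousins share both grandparent pairs — four paths of length 4: r = 4·(1/2)^4 = 1/4).
Summing one r·B term per recipient: 3·0.5·0.354 + 3·0.25·0.494 = 0.9015.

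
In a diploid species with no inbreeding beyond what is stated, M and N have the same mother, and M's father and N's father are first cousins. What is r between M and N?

With two independent routes of shared ancestry, r is the sum of the two contributions.
M and N are related in two ways: half-sibs through their shared mother (r = 1/4) and second cousins through their fathers (r = 1/32).
r = 1/4 + 1/32 = 9/32 = 0.28125.

0.28125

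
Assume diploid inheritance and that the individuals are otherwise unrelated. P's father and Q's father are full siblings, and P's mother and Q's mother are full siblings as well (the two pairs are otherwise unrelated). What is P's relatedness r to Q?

Wright's path rule: contributions from independent ancestry routes add.
P and Q are related in two ways: first cousins through their fathers (r = 1/8) and first cousins through their mothers (r = 1/8) — i.e. double first cousins.
r = 1/8 + 1/8 = 0.25.

0.25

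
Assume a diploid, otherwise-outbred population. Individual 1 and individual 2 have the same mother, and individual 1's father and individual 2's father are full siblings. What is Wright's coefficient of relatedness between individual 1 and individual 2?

0.375

Relatedness sums over independent paths through distinct common ancestors.
Individual 1 and individual 2 are related in two ways: half-sibs through their shared mother (r = 1/4) and first cousins through their fathers (r = 1/8).
r = 1/4 + 1/8 = 0.375.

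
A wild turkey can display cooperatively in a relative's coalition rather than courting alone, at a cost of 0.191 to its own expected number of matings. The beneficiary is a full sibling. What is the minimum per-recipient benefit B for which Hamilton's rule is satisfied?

r to a full sibling = 0.5 (full sibs share both parents — two paths of length 2: r = 2·(1/2)^2 = 1/2).
Hamilton's rule with n recipients of equal r: n·r·B > C, so B > C/(n·r) = 0.191/(1·0.5) = 0.382.

0.382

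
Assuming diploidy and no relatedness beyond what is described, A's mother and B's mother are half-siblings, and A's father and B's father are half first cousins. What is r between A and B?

Independent pedigree routes through distinct common ancestors add.
A and B are related in two ways: half first cousins through their mothers (r = 1/16) and half second cousins through their fathers (r = 1/64).
r = 1/16 + 1/64 = 5/64 = 0.078125.

0.078125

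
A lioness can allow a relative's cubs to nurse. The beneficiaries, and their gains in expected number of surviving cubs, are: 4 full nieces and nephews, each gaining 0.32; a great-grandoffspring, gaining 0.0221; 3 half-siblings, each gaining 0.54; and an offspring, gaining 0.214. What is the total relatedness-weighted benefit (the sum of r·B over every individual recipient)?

r to a full niece or nephew = 1/4 (full aunt/uncle↔niece/nephew: two paths of length 3 through the shared grandparent pair: r = 2·(1/2)^3 = 1/4).
r to a great-grandoffspring = 1/8 (three parent–offspring links: r = (1/2)^3 = 1/8).
r to a half-sibling = 1/4 (half-sibs share one parent — one path of length 2: r = (1/2)^2 = 1/4).
r to an offspring = 0.5 (one parent–offspring link: r = (1/2)^1 = 1/2).
Summing one r·B term per recipient: 4·0.25·0.32 + 1·0.125·0.0221 + 3·0.25·0.54 + 1·0.5·0.214 = 0.8347625.

0.8347625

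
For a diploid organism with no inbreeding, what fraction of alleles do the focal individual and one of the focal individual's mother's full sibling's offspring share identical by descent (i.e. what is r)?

0.125

Each parent–offspring link contributes a factor of 1/2, and independent paths through distinct common ancestors add.
First cousins share one grandparent pair — two paths of length 4: r = 2·(1/2)^4 = 1/8.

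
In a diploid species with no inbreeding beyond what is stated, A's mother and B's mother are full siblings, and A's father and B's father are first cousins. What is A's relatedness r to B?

0.15625

Wright's path rule: contributions from independent ancestry routes add.
A and B are related in two ways: first cousins through their mothers (r = 1/8) and second cousins through their fathers (r = 1/32).
r = 1/8 + 1/32 = 5/32 = 0.15625.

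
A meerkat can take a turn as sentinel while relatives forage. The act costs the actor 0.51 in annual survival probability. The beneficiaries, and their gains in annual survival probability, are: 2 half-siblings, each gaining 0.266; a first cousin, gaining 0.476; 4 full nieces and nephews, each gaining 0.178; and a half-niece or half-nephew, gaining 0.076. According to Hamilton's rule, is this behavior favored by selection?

Hamilton's rule: the trait is favored when the sum of r·B over every recipient exceeds the actor's cost C.
r to a half-sibling = 0.25 (half-sibs share one parent — one path of length 2: r = (1/2)^2 = 1/4).
r to a first cousin = 0.125 (first cousins share one grandparent pair — two paths of length 4: r = 2·(1/2)^4 = 1/8).
r to a full niece or nephew = 0.25 (full aunt/uncle↔niece/nephew: two paths of length 3 through the shared grandparent pair: r = 2·(1/2)^3 = 1/4).
r to a half-niece or half-nephew = 1/8 (half-aunt/uncle↔niece/nephew: one path of length 3: r = (1/2)^3 = 1/8).
Summing one r·B term per recipient: 2·0.25·0.266 + 1·0.125·0.476 + 4·0.25·0.178 + 1·0.125·0.076 = 0.38.
0.38 < 0.51: the indirect benefit is less than the cost.

No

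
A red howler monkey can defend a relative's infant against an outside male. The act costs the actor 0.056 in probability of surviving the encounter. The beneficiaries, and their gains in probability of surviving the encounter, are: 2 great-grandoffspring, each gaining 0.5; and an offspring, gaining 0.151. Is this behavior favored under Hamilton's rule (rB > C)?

Hamilton's rule: the trait is favored when the sum of r·B over every recipient exceeds the actor's cost C.
r to a great-grandoffspring = 0.125 (three parent–offspring links: r = (1/2)^3 = 1/8).
r to an offspring = 1/2 (one parent–offspring link: r = (1/2)^1 = 1/2).
Summing one r·B term per recipient: 2·0.125·0.5 + 1·0.5·0.151 = 0.2005.
0.2005 > 0.056: the indirect benefit exceeds the cost.

Yes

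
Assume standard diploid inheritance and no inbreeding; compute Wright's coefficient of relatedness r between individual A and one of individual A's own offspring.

Each parent–offspring link contributes a factor of 1/2, and independent paths through distinct common ancestors add.
One parent–offspring link: r = (1/2)^1 = 1/2.

0.5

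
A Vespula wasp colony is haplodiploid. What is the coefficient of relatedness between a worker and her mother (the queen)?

0.5

One meiotic link between diploid queen and diploid daughter: r = 1/2.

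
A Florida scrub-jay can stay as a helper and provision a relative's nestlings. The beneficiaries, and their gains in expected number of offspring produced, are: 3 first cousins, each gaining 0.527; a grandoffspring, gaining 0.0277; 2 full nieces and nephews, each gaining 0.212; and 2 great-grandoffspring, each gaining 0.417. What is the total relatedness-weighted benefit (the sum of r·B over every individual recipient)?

r to a first cousin = 1/8 (first cousins share one grandparent pair — two paths of length 4: r = 2·(1/2)^4 = 1/8).
r to a grandoffspring = 0.25 (two parent–offspring links: r = (1/2)^2 = 1/4).
r to a full niece or nephew = 0.25 (full aunt/uncle↔niece/nephew: two paths of length 3 through the shared grandparent pair: r = 2·(1/2)^3 = 1/4).
r to a great-grandoffspring = 1/8 (three parent–offspring links: r = (1/2)^3 = 1/8).
Summing one r·B term per recipient: 3·0.125·0.527 + 1·0.25·0.0277 + 2·0.25·0.212 + 2·0.125·0.417 = 0.4148.

0.4148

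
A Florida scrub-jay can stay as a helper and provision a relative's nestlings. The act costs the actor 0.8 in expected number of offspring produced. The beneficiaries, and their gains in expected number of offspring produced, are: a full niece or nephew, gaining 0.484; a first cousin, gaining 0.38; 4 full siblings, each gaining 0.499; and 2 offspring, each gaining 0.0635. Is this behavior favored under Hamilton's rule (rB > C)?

Hamilton's rule: the trait is favored when the sum of r·B over every recipient exceeds the actor's cost C.
r to a full niece or nephew = 0.25 (full aunt/uncle↔niece/nephew: two paths of length 3 through the shared grandparent pair: r = 2·(1/2)^3 = 1/4).
r to a first cousin = 0.125 (first cousins share one grandparent pair — two paths of length 4: r = 2·(1/2)^4 = 1/8).
r to a full sibling = 1/2 (full sibs share both parents — two paths of length 2: r = 2·(1/2)^2 = 1/2).
r to an offspring = 0.5 (one parent–offspring link: r = (1/2)^1 = 1/2).
Summing one r·B term per recipient: 1·0.25·0.484 + 1·0.125·0.38 + 4·0.5·0.499 + 2·0.5·0.0635 = 1.23.
1.23 > 0.8: the indirect benefit exceeds the cost.

Yes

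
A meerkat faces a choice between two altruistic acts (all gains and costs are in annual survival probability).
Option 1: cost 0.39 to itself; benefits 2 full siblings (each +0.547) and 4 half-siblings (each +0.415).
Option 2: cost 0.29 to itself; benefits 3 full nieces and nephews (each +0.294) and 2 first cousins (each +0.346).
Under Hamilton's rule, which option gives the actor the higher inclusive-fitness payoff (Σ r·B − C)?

Option 1

Option 1: r to a full sibling = 0.5.
Option 1: r to a half-sibling = 0.25.
Option 1: Σ r·B − C = (2·0.5·0.547 + 4·0.25·0.415) − 0.39 = 0.572.
Option 2: r to a full niece or nephew = 0.25.
Option 2: r to a first cousin = 0.125.
Option 2: Σ r·B − C = (3·0.25·0.294 + 2·0.125·0.346) − 0.29 = 0.017.
Option 1 has the higher net inclusive-fitness payoff.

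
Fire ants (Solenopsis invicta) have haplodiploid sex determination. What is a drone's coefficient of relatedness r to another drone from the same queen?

0.5

Haploid brothers each carry a random half of the queen's diploid genome, so on average they share half: r = 1/2.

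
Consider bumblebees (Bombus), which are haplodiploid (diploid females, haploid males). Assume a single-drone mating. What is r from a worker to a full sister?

0.75

Haplodiploid full sisters inherit their father's entire haploid genome identically (contributing 1/2) and on average half of their mother's contribution (1/2 · 1/2 = 1/4); r = 1/2 + 1/4 = 3/4.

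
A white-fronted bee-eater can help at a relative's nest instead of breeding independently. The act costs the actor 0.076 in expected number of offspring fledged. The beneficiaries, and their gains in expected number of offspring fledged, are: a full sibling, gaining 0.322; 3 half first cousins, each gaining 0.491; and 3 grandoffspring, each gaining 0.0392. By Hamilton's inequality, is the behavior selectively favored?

Yes

Hamilton's rule: the trait is favored when the sum of r·B over every recipient exceeds the actor's cost C.
r to a full sibling = 0.5 (full sibs share both parents — two paths of length 2: r = 2·(1/2)^2 = 1/2).
r to a half first cousin = 1/16 (half first cousins share one grandparent — one path of length 4: r = (1/2)^4 = 1/16).
r to a grandoffspring = 1/4 (two parent–offspring links: r = (1/2)^2 = 1/4).
Summing one r·B term per recipient: 1·0.5·0.322 + 3·0.0625·0.491 + 3·0.25·0.0392 = 0.2824625.
0.2824625 > 0.076: the indirect benefit exceeds the cost.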